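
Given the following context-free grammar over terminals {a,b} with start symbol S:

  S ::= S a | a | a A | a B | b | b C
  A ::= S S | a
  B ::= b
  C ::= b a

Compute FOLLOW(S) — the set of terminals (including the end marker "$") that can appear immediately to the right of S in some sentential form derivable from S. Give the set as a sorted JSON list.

Compute FIRST by fixpoint:
round 1:
  A via A→a: +{a}
  B via B→b: +{b}
  C via C→b a: +{b}
  S via S→a: +{a}
  S via S→b: +{b}
  FIRST(S)={a,b}  FIRST(A)={a}  FIRST(B)={b}  FIRST(C)={b}
round 2:
  A via A→S S: +{b}
  FIRST(S)={a,b}  FIRST(A)={a,b}  FIRST(B)={b}  FIRST(C)={b}
round 3: (no change)
  FIRST(S)={a,b}  FIRST(A)={a,b}  FIRST(B)={b}  FIRST(C)={b}

Compute FOLLOW by fixpoint:
FOLLOW(S) := {$}
[1]
  A→S S: FOLLOW(S) ⊇ FIRST(S) = {a,b}; new: +{a,b}
  S→a A: FOLLOW(A) ⊇ FOLLOW(S) ⊇ {$,a,b}; new: +{$,a,b}
  S→a B: FOLLOW(B) ⊇ FOLLOW(S) ⊇ {$,a,b}; new: +{$,a,b}
  S→b C: FOLLOW(C) ⊇ FOLLOW(S) ⊇ {$,a,b}; new: +{$,a,b}
  S: {$,a,b}  A: {$,a,b}  B: {$,a,b}  C: {$,a,b}
[2] (stable)
  S: {$,a,b}  A: {$,a,b}  B: {$,a,b}  C: {$,a,b}

FOLLOW(S) = ["$", "a", "b"]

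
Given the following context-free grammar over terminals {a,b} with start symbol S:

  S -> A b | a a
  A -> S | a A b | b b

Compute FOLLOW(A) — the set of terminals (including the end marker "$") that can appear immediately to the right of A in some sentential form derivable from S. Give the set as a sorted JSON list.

FIRST sets, iterate to fixpoint:
pass 1:
  A via A→a A b: +{a}
  A via A→b b: +{b}
  S via S→A b: +{a,b}
  FIRST(S)={a,b}  FIRST(A)={a,b}
pass 2: (no change)
  FIRST(S)={a,b}  FIRST(A)={a,b}

FOLLOW sets:
FOLLOW(S) := {$}
[1]
  A→a A b: FOLLOW(A) ⊇ FIRST(b) = {b}; new: +{b}
  FOLLOW(S)={$}  FOLLOW(A)={b}
[2]
  A→S: FOLLOW(S) ⊇ FOLLOW(A) ⊇ {b}; new: +{b}
  FOLLOW(S)={$,b}  FOLLOW(A)={b}
[3] — fixpoint
  FOLLOW(S)={$,b}  FOLLOW(A)={b}

FOLLOW(A) = ["b"]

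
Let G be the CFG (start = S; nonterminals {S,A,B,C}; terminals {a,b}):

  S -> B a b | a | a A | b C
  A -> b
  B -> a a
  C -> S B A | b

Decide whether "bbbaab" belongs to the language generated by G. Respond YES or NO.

CNF form of G:
  S -> B X3 | T0 A | T1 C | a
  A -> b
  B -> T0 T0
  C -> S X2 | b
  T0 -> a
  T1 -> b
  X2 -> B A
  X3 -> T0 T1

CYK table (by increasing span):
  [0..0]={A,C,T1}  "b"  orig:{A,C}
  [1..1]={A,C,T1}  "b"  orig:{A,C}
  [2..2]={A,C,T1}  "b"  orig:{A,C}
  [3..3]={S,T0}  "a"  orig:{S}
  [4..4]={S,T0}  "a"  orig:{S}
  [5..5]={A,C,T1}  "b"  orig:{A,C}
  [0..1]={S}  "bb"
  [1..2]={S}  "bb"
  [2..3]=∅  "ba"
  [3..4]={B}  "aa"
  [4..5]={S,X3}  "ab"  orig:{S}
  [0..2]=∅  "bbb"
  [1..3]=∅  "bba"
  [2..4]=∅  "baa"
  [3..5]={X2}  "aab"  orig:{}
  [0..3]=∅  "bbba"
  [1..4]=∅  "bbaa"
  [2..5]=∅  "baab"
  [0..4]=∅  "bbbaa"
  [1..5]={C}  "bbaab"
  [0..5]={S}  "bbbaab"

S ∈ T[0,5] ⇒ YES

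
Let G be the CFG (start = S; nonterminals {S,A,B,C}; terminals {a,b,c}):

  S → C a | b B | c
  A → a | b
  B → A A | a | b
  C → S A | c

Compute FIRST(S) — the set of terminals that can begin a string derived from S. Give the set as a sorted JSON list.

FIRST iteration:
[1]
  A via A→a: +{a}
  A via A→b: +{b}
  B via B→A A: +{a,b}
  C via C→c: +{c}
  S via S→C a: +{c}
  S via S→b B: +{b}
  FIRST(S)={b,c}  FIRST(A)={a,b}  FIRST(B)={a,b}  FIRST(C)={c}
[2]
  C via C→S A: +{b}
  FIRST(S)={b,c}  FIRST(A)={a,b}  FIRST(B)={a,b}  FIRST(C)={b,c}
[3] done
  FIRST(S)={b,c}  FIRST(A)={a,b}  FIRST(B)={a,b}  FIRST(C)={b,c}

FIRST(S) = ["b", "c"]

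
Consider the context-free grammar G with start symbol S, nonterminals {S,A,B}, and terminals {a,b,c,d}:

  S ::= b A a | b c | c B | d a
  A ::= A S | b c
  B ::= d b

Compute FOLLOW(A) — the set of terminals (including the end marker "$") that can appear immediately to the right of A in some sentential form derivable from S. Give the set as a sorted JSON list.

FIRST sets, iterate to fixpoint:
[1]
  A via A→b c: +{b}
  B via B→d b: +{d}
  S via S→b A a: +{b}
  S via S→c B: +{c}
  S via S→d a: +{d}
  S: {b,c,d}  A: {b}  B: {d}
[2] (no change)
  S: {b,c,d}  A: {b}  B: {d}

Compute FOLLOW by fixpoint:
seed FOLLOW(S) with $
iter 1:
  A→A S: FOLLOW(A) ⊇ FIRST(S) = {b,c,d}; new: +{b,c,d}
  A→A S: FOLLOW(S) ⊇ FOLLOW(A) ⊇ {b,c,d}; new: +{b,c,d}
  S→b A a: FOLLOW(A) ⊇ FIRST(a) = {a}; new: +{a}
  S→c B: FOLLOW(B) ⊇ FOLLOW(S) ⊇ {$,b,c,d}; new: +{$,b,c,d}
  S: {$,b,c,d}  A: {a,b,c,d}  B: {$,b,c,d}
iter 2:
  A→A S: FOLLOW(S) ⊇ FOLLOW(A) ⊇ {a,b,c,d}; new: +{a}
  S→c B: FOLLOW(B) ⊇ FOLLOW(S) ⊇ {$,a,b,c,d}; new: +{a}
  S: {$,a,b,c,d}  A: {a,b,c,d}  B: {$,a,b,c,d}
iter 3: — fixpoint
  S: {$,a,b,c,d}  A: {a,b,c,d}  B: {$,a,b,c,d}

FOLLOW(A) = ["a", "b", "c", "d"]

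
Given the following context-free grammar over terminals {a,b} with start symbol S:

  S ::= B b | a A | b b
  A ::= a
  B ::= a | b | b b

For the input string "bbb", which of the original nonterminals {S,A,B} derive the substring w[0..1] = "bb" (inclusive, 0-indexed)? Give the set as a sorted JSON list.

Convert to CNF:
  S -> B T0 | T0 T0 | T1 A
  A -> a
  B -> T0 T0 | a | b
  T0 -> b
  T1 -> a

CYK table (by increasing span) — only the sub-triangle for w[0..1]:
  cell(0,0) b: {B,T0}  orig:{B}
  cell(1,1) b: {B,T0}  orig:{B}
  cell(0,1) bb: {B,S}

Original NTs in T[0,1] deriving "bb": ["B", "S"]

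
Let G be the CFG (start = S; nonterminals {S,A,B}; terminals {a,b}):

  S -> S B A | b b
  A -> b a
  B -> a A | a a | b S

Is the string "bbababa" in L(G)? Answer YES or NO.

CNF form of G:
  S -> S X2 | T0 T0
  A -> T0 T1
  B -> T0 S | T1 A | T1 T1
  T0 -> b
  T1 -> a
  X2 -> B A

CYK fill:
  [0..0]={T0}  "b"  orig:{}
  [1..1]={T0}  "b"  orig:{}
  [2..2]={T1}  "a"  orig:{}
  [3..3]={T0}  "b"  orig:{}
  [4..4]={T1}  "a"  orig:{}
  [5..5]={T0}  "b"  orig:{}
  [6..6]={T1}  "a"  orig:{}
  [0..1]={S}  "bb"
  [1..2]={A}  "ba"
  [2..3]=∅  "ab"
  [3..4]={A}  "ba"
  [4..5]=∅  "ab"
  [5..6]={A}  "ba"
  [0..2]=∅  "bba"
  [1..3]=∅  "bab"
  [2..4]={B}  "aba"
  [3..5]=∅  "bab"
  [4..6]={B}  "aba"
  [0..3]=∅  "bbab"
  [1..4]=∅  "baba"
  [2..5]=∅  "abab"
  [3..6]=∅  "baba"
  [0..4]=∅  "bbaba"
  [1..5]=∅  "babab"
  [2..6]={X2}  "ababa"  orig:{}
  [0..5]=∅  "bbabab"
  [1..6]=∅  "bababa"
  [0..6]={S}  "bbababa"

S ∈ T[0,6] ⇒ YES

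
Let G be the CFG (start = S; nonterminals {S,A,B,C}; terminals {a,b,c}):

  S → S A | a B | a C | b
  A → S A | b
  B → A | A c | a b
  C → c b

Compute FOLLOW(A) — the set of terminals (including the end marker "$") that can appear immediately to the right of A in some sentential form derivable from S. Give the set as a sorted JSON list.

Compute FIRST by fixpoint:
[1]
  A via A→b: +{b}
  B via B→A: +{b}
  B via B→a b: +{a}
  C via C→c b: +{c}
  S via S→a B: +{a}
  S via S→b: +{b}
  FIRST(S)={a,b}  FIRST(A)={b}  FIRST(B)={a,b}  FIRST(C)={c}
[2]
  A via A→S A: +{a}
  FIRST(S)={a,b}  FIRST(A)={a,b}  FIRST(B)={a,b}  FIRST(C)={c}
[3] done
  FIRST(S)={a,b}  FIRST(A)={a,b}  FIRST(B)={a,b}  FIRST(C)={c}

FOLLOW sets:
FOLLOW(S) := {$}
[1]
  A→S A: FOLLOW(S) ⊇ FIRST(A) = {a,b}; new: +{a,b}
  B→A c: FOLLOW(A) ⊇ FIRST(c) = {c}; new: +{c}
  S→S A: FOLLOW(A) ⊇ FOLLOW(S) ⊇ {$,a,b}; new: +{$,a,b}
  S→a B: FOLLOW(B) ⊇ FOLLOW(S) ⊇ {$,a,b}; new: +{$,a,b}
  S→a C: FOLLOW(C) ⊇ FOLLOW(S) ⊇ {$,a,b}; new: +{$,a,b}
  S: {$,a,b}  A: {$,a,b,c}  B: {$,a,b}  C: {$,a,b}
[2] (stable)
  S: {$,a,b}  A: {$,a,b,c}  B: {$,a,b}  C: {$,a,b}

FOLLOW(A) = ["$", "a", "b", "c"]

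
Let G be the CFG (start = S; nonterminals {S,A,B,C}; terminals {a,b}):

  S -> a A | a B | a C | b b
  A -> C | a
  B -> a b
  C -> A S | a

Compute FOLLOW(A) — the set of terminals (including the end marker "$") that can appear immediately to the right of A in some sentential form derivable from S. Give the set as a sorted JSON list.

Compute FIRST by fixpoint:
iter 1:
  A via A→a: +{a}
  B via B→a b: +{a}
  C via C→A S: +{a}
  S via S→a A: +{a}
  S via S→b b: +{b}
  S: {a,b}  A: {a}  B: {a}  C: {a}
iter 2: — fixpoint
  S: {a,b}  A: {a}  B: {a}  C: {a}

FOLLOW sets:
initialize: $ ∈ FOLLOW(S)
iter 1:
  C→A S: FOLLOW(A) ⊇ FIRST(S) = {a,b}; new: +{a,b}
  S→a A: FOLLOW(A) ⊇ FOLLOW(S) ⊇ {$}; new: +{$}
  S→a B: FOLLOW(B) ⊇ FOLLOW(S) ⊇ {$}; new: +{$}
  S→a C: FOLLOW(C) ⊇ FOLLOW(S) ⊇ {$}; new: +{$}
  S: {$}  A: {$,a,b}  B: {$}  C: {$}
iter 2:
  A→C: FOLLOW(C) ⊇ FOLLOW(A) ⊇ {$,a,b}; new: +{a,b}
  C→A S: FOLLOW(S) ⊇ FOLLOW(C) ⊇ {$,a,b}; new: +{a,b}
  S→a B: FOLLOW(B) ⊇ FOLLOW(S) ⊇ {$,a,b}; new: +{a,b}
  S: {$,a,b}  A: {$,a,b}  B: {$,a,b}  C: {$,a,b}
iter 3: (stable)
  S: {$,a,b}  A: {$,a,b}  B: {$,a,b}  C: {$,a,b}

FOLLOW(A) = ["$", "a", "b"]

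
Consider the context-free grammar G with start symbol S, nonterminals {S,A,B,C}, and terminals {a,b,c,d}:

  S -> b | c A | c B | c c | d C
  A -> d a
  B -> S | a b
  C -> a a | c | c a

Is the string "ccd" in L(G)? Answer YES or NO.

CNF form of G:
  S -> T0 C | T3 A | T3 B | T3 T3 | b
  A -> T0 T1
  B -> T0 C | T1 T2 | T3 A | T3 B | T3 T3 | b
  C -> T1 T1 | T3 T1 | c
  T0 -> d
  T1 -> a
  T2 -> b
  T3 -> c

Fill CYK table bottom-up:
  T[0,0] 'c' = {C,T3}  orig:{C}
  T[1,1] 'c' = {C,T3}  orig:{C}
  T[2,2] 'd' = {T0}  orig:{}
  T[0,1] 'cc' = {B,S}
  T[1,2] 'cd' = ∅
  T[0,2] 'ccd' = ∅

S ∉ T[0,2] ⇒ NO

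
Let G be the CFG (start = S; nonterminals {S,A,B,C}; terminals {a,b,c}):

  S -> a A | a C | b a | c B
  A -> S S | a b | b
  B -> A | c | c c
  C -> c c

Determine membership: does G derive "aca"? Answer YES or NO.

Convert to CNF:
  S -> T0 A | T0 C | T1 T0 | T2 B
  A -> S S | T0 T1 | b
  B -> S S | T0 T1 | T2 T2 | b | c
  C -> T2 T2
  T0 -> a
  T1 -> b
  T2 -> c

CYK table (by increasing span):
  [0..0]={T0}  "a"  orig:{}
  [1..1]={B,T2}  "c"  orig:{B}
  [2..2]={T0}  "a"  orig:{}
  [0..1]=∅  "ac"
  [1..2]=∅  "ca"
  [0..2]=∅  "aca"

S ∉ T[0,2] ⇒ NO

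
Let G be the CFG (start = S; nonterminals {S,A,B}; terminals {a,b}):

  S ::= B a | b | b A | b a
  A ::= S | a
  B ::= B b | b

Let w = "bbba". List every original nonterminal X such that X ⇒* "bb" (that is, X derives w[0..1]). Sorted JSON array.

Convert to CNF:
  S -> B T0 | T1 A | T1 T0 | b
  A -> B T0 | T1 A | T1 T0 | a | b
  B -> B T1 | b
  T0 -> a
  T1 -> b

CYK fill, restricted to cells inside w[0..1]:
  cell(0,0) b: {A,B,S,T1}  orig:{A,B,S}
  cell(1,1) b: {A,B,S,T1}  orig:{A,B,S}
  cell(0,1) bb: {A,B,S}

Original NTs in T[0,1] deriving "bb": ["A", "B", "S"]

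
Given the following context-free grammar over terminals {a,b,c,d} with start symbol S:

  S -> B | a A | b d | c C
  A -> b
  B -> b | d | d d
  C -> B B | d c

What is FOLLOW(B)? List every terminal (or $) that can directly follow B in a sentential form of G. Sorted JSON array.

FIRST iteration:
iter 1:
  A via A→b: +{b}
  B via B→b: +{b}
  B via B→d: +{d}
  C via C→B B: +{b,d}
  S via S→B: +{b,d}
  S via S→a A: +{a}
  S via S→c C: +{c}
  FIRST[S]={a,b,c,d}  FIRST[A]={b}  FIRST[B]={b,d}  FIRST[C]={b,d}
iter 2: (no change)
  FIRST[S]={a,b,c,d}  FIRST[A]={b}  FIRST[B]={b,d}  FIRST[C]={b,d}

Compute FOLLOW by fixpoint:
FOLLOW(S) := {$}
[1]
  C→B B: FOLLOW(B) ⊇ FIRST(B) = {b,d}; new: +{b,d}
  S→B: FOLLOW(B) ⊇ FOLLOW(S) ⊇ {$}; new: +{$}
  S→a A: FOLLOW(A) ⊇ FOLLOW(S) ⊇ {$}; new: +{$}
  S→c C: FOLLOW(C) ⊇ FOLLOW(S) ⊇ {$}; new: +{$}
  FOLLOW(S)={$}  FOLLOW(A)={$}  FOLLOW(B)={$,b,d}  FOLLOW(C)={$}
[2] (no change)
  FOLLOW(S)={$}  FOLLOW(A)={$}  FOLLOW(B)={$,b,d}  FOLLOW(C)={$}

FOLLOW(B) = ["$", "b", "d"]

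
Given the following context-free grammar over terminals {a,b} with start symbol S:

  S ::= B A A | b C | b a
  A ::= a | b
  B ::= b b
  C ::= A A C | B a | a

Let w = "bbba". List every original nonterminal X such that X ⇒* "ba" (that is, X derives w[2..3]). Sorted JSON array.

CNF form of G:
  S -> B X3 | T0 C | T0 T1
  A -> a | b
  B -> T0 T0
  C -> A X2 | B T1 | a
  T0 -> b
  T1 -> a
  X2 -> A C
  X3 -> A A

CYK table (by increasing span), restricted to cells inside w[2..3]:
  cell(2,2) b: {A,T0}  orig:{A}
  cell(3,3) a: {A,C,T1}  orig:{A,C}
  cell(2,3) ba: {S,X2,X3}  orig:{S}

Original NTs in T[2,3] deriving "ba": ["S"]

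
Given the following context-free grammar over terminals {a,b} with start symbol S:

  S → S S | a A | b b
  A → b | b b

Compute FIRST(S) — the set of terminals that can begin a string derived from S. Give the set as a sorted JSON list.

FIRST iteration:
pass 1:
  A via A→b: +{b}
  S via S→a A: +{a}
  S via S→b b: +{b}
  FIRST(S)={a,b}  FIRST(A)={b}
pass 2: — fixpoint
  FIRST(S)={a,b}  FIRST(A)={b}

FIRST(S) = ["a", "b"]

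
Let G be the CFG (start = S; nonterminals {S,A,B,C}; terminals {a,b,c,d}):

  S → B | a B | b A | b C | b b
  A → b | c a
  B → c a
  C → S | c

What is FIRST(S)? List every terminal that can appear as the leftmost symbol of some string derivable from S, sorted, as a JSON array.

FIRST iteration:
[1]
  A via A→b: +{b}
  A via A→c a: +{c}
  B via B→c a: +{c}
  C via C→c: +{c}
  S via S→B: +{c}
  S via S→a B: +{a}
  S via S→b A: +{b}
  FIRST(S)={a,b,c}  FIRST(A)={b,c}  FIRST(B)={c}  FIRST(C)={c}
[2]
  C via C→S: +{a,b}
  FIRST(S)={a,b,c}  FIRST(A)={b,c}  FIRST(B)={c}  FIRST(C)={a,b,c}
[3] done
  FIRST(S)={a,b,c}  FIRST(A)={b,c}  FIRST(B)={c}  FIRST(C)={a,b,c}

FIRST(S) = ["a", "b", "c"]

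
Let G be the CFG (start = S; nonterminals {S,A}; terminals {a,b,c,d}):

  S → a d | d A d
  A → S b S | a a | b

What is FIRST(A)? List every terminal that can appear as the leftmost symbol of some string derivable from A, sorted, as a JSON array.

FIRST sets, iterate to fixpoint:
iter 1:
  A via A→a a: +{a}
  A via A→b: +{b}
  S via S→a d: +{a}
  S via S→d A d: +{d}
  FIRST[S]={a,d}  FIRST[A]={a,b}
iter 2:
  A via A→S b S: +{d}
  FIRST[S]={a,d}  FIRST[A]={a,b,d}
iter 3: (no change)
  FIRST[S]={a,d}  FIRST[A]={a,b,d}

FIRST(A) = ["a", "b", "d"]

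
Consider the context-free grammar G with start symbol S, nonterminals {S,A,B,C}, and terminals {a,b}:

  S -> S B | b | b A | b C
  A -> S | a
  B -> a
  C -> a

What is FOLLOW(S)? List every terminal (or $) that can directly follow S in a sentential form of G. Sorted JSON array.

FIRST iteration:
[1]
  A via A→a: +{a}
  B via B→a: +{a}
  C via C→a: +{a}
  S via S→b: +{b}
  FIRST(S)={b}  FIRST(A)={a}  FIRST(B)={a}  FIRST(C)={a}
[2]
  A via A→S: +{b}
  FIRST(S)={b}  FIRST(A)={a,b}  FIRST(B)={a}  FIRST(C)={a}
[3] (stable)
  FIRST(S)={b}  FIRST(A)={a,b}  FIRST(B)={a}  FIRST(C)={a}

Compute FOLLOW by fixpoint:
FOLLOW(S) := {$}
round 1:
  S→S B: FOLLOW(S) ⊇ FIRST(B) = {a}; new: +{a}
  S→S B: FOLLOW(B) ⊇ FOLLOW(S) ⊇ {$,a}; new: +{$,a}
  S→b A: FOLLOW(A) ⊇ FOLLOW(S) ⊇ {$,a}; new: +{$,a}
  S→b C: FOLLOW(C) ⊇ FOLLOW(S) ⊇ {$,a}; new: +{$,a}
  FOLLOW[S]={$,a}  FOLLOW[A]={$,a}  FOLLOW[B]={$,a}  FOLLOW[C]={$,a}
round 2: — fixpoint
  FOLLOW[S]={$,a}  FOLLOW[A]={$,a}  FOLLOW[B]={$,a}  FOLLOW[C]={$,a}

FOLLOW(S) = ["$", "a"]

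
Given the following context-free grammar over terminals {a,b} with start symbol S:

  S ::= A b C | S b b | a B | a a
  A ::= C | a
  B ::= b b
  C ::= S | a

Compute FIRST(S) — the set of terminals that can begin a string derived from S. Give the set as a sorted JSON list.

FIRST iteration:
round 1:
  A via A→a: +{a}
  B via B→b b: +{b}
  C via C→a: +{a}
  S via S→A b C: +{a}
  FIRST(S)={a}  FIRST(A)={a}  FIRST(B)={b}  FIRST(C)={a}
round 2: (no change)
  FIRST(S)={a}  FIRST(A)={a}  FIRST(B)={b}  FIRST(C)={a}

FIRST(S) = ["a"]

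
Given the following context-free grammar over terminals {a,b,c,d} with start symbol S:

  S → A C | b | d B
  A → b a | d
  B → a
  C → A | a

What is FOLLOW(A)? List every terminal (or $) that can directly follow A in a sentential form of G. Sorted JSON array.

Compute FIRST by fixpoint:
pass 1:
  A via A→b a: +{b}
  A via A→d: +{d}
  B via B→a: +{a}
  C via C→A: +{b,d}
  C via C→a: +{a}
  S via S→A C: +{b,d}
  FIRST[S]={b,d}  FIRST[A]={b,d}  FIRST[B]={a}  FIRST[C]={a,b,d}
pass 2: done
  FIRST[S]={b,d}  FIRST[A]={b,d}  FIRST[B]={a}  FIRST[C]={a,b,d}

FOLLOW sets:
initialize: $ ∈ FOLLOW(S)
[1]
  S→A C: FOLLOW(A) ⊇ FIRST(C) = {a,b,d}; new: +{a,b,d}
  S→A C: FOLLOW(C) ⊇ FOLLOW(S) ⊇ {$}; new: +{$}
  S→d B: FOLLOW(B) ⊇ FOLLOW(S) ⊇ {$}; new: +{$}
  S: {$}  A: {a,b,d}  B: {$}  C: {$}
[2]
  C→A: FOLLOW(A) ⊇ FOLLOW(C) ⊇ {$}; new: +{$}
  S: {$}  A: {$,a,b,d}  B: {$}  C: {$}
[3] done
  S: {$}  A: {$,a,b,d}  B: {$}  C: {$}

FOLLOW(A) = ["$", "a", "b", "d"]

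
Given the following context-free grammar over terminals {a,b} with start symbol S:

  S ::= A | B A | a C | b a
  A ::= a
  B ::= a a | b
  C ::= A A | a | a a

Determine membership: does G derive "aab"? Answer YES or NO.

Convert to CNF:
  S -> B A | T0 C | T1 T0 | a
  A -> a
  B -> T0 T0 | b
  C -> A A | T0 T0 | a
  T0 -> a
  T1 -> b

Fill CYK table bottom-up:
  [0..0]={A,C,S,T0}  "a"  orig:{A,C,S}
  [1..1]={A,C,S,T0}  "a"  orig:{A,C,S}
  [2..2]={B,T1}  "b"  orig:{B}
  [0..1]={B,C,S}  "aa"
  [1..2]=∅  "ab"
  [0..2]=∅  "aab"

S ∉ T[0,2] ⇒ NO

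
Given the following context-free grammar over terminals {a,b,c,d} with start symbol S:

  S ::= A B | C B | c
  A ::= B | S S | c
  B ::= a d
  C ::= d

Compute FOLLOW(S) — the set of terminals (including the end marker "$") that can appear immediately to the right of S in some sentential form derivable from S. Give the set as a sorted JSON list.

Compute FIRST by fixpoint:
iter 1:
  A via A→c: +{c}
  B via B→a d: +{a}
  C via C→d: +{d}
  S via S→A B: +{c}
  S via S→C B: +{d}
  FIRST[S]={c,d}  FIRST[A]={c}  FIRST[B]={a}  FIRST[C]={d}
iter 2:
  A via A→B: +{a}
  A via A→S S: +{d}
  S via S→A B: +{a}
  FIRST[S]={a,c,d}  FIRST[A]={a,c,d}  FIRST[B]={a}  FIRST[C]={d}
iter 3: done
  FIRST[S]={a,c,d}  FIRST[A]={a,c,d}  FIRST[B]={a}  FIRST[C]={d}

Compute FOLLOW by fixpoint:
FOLLOW(S) := {$}
[1]
  A→S S: FOLLOW(S) ⊇ FIRST(S) = {a,c,d}; new: +{a,c,d}
  S→A B: FOLLOW(A) ⊇ FIRST(B) = {a}; new: +{a}
  S→A B: FOLLOW(B) ⊇ FOLLOW(S) ⊇ {$,a,c,d}; new: +{$,a,c,d}
  S→C B: FOLLOW(C) ⊇ FIRST(B) = {a}; new: +{a}
  S: {$,a,c,d}  A: {a}  B: {$,a,c,d}  C: {a}
[2] done
  S: {$,a,c,d}  A: {a}  B: {$,a,c,d}  C: {a}

FOLLOW(S) = ["$", "a", "c", "d"]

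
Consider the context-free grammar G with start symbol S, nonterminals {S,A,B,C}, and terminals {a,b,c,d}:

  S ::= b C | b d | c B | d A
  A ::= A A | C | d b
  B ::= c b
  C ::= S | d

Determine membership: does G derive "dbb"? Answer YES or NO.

Convert to CNF:
  S -> T0 C | T0 T1 | T1 A | T2 B
  A -> A A | T0 C | T0 T1 | T1 A | T1 T0 | T2 B | d
  B -> T2 T0
  C -> T0 C | T0 T1 | T1 A | T2 B | d
  T0 -> b
  T1 -> d
  T2 -> c

CYK fill:
  cell(0,0) d: {A,C,T1}  orig:{A,C}
  cell(1,1) b: {T0}  orig:{}
  cell(2,2) b: {T0}  orig:{}
  cell(0,1) db: {A}
  cell(1,2) bb: ∅
  cell(0,2) dbb: ∅

S ∉ T[0,2] ⇒ NO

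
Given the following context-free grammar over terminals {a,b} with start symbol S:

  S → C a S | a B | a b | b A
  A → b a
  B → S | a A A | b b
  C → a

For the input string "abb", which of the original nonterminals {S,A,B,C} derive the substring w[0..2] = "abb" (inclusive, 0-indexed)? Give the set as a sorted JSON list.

CNF form of G:
  S -> C X4 | T0 A | T1 B | T1 T0
  A -> T0 T1
  B -> C X2 | T0 A | T0 T0 | T1 B | T1 T0 | T1 X3
  C -> a
  T0 -> b
  T1 -> a
  X2 -> T1 S
  X3 -> A A
  X4 -> T1 S

Fill CYK table bottom-up (cells [i..j] with 0 ≤ i ≤ j ≤ 2 only):
  T[0,0] 'a' = {C,T1}  orig:{C}
  T[1,1] 'b' = {T0}  orig:{}
  T[2,2] 'b' = {T0}  orig:{}
  T[0,1] 'ab' = {B,S}
  T[1,2] 'bb' = {B}
  T[0,2] 'abb' = {B,S}

Original NTs in T[0,2] deriving "abb": ["B", "S"]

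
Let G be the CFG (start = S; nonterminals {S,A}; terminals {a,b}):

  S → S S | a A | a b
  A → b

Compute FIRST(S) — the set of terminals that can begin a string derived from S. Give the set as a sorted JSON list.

FIRST iteration:
pass 1:
  A via A→b: +{b}
  S via S→a A: +{a}
  S: {a}  A: {b}
pass 2: (stable)
  S: {a}  A: {b}

FIRST(S) = ["a"]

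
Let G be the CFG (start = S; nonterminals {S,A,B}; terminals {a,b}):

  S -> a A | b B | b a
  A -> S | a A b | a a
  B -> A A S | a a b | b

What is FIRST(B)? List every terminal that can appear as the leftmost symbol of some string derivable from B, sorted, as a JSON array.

FIRST sets, iterate to fixpoint:
round 1:
  A via A→a A b: +{a}
  B via B→A A S: +{a}
  B via B→b: +{b}
  S via S→a A: +{a}
  S via S→b B: +{b}
  FIRST[S]={a,b}  FIRST[A]={a}  FIRST[B]={a,b}
round 2:
  A via A→S: +{b}
  FIRST[S]={a,b}  FIRST[A]={a,b}  FIRST[B]={a,b}
round 3: (stable)
  FIRST[S]={a,b}  FIRST[A]={a,b}  FIRST[B]={a,b}

FIRST(B) = ["a", "b"]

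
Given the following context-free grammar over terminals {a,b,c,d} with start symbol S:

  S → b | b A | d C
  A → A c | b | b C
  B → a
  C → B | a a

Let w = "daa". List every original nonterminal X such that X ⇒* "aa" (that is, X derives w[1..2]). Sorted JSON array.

CNF form of G:
  S -> T1 A | T3 C | b
  A -> A T0 | T1 C | b
  B -> a
  C -> T2 T2 | a
  T0 -> c
  T1 -> b
  T2 -> a
  T3 -> d

Fill CYK table bottom-up, restricted to cells inside w[1..2]:
  cell(1,1) a: {B,C,T2}  orig:{B,C}
  cell(2,2) a: {B,C,T2}  orig:{B,C}
  cell(1,2) aa: {C}

Original NTs in T[1,2] deriving "aa": ["C"]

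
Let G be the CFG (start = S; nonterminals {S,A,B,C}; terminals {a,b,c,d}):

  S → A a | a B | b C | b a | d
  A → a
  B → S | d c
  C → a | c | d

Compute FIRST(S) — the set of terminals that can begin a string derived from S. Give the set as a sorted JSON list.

FIRST sets, iterate to fixpoint:
iter 1:
  A via A→a: +{a}
  B via B→d c: +{d}
  C via C→a: +{a}
  C via C→c: +{c}
  C via C→d: +{d}
  S via S→A a: +{a}
  S via S→b C: +{b}
  S via S→d: +{d}
  FIRST[S]={a,b,d}  FIRST[A]={a}  FIRST[B]={d}  FIRST[C]={a,c,d}
iter 2:
  B via B→S: +{a,b}
  FIRST[S]={a,b,d}  FIRST[A]={a}  FIRST[B]={a,b,d}  FIRST[C]={a,c,d}
iter 3: (no change)
  FIRST[S]={a,b,d}  FIRST[A]={a}  FIRST[B]={a,b,d}  FIRST[C]={a,c,d}

FIRST(S) = ["a", "b", "d"]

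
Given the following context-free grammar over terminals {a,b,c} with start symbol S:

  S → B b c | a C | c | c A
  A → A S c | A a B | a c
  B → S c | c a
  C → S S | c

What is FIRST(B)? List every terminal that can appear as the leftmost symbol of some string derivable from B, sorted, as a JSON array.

Compute FIRST by fixpoint:
[1]
  A via A→a c: +{a}
  B via B→c a: +{c}
  C via C→c: +{c}
  S via S→B b c: +{c}
  S via S→a C: +{a}
  FIRST[S]={a,c}  FIRST[A]={a}  FIRST[B]={c}  FIRST[C]={c}
[2]
  B via B→S c: +{a}
  C via C→S S: +{a}
  FIRST[S]={a,c}  FIRST[A]={a}  FIRST[B]={a,c}  FIRST[C]={a,c}
[3] (no change)
  FIRST[S]={a,c}  FIRST[A]={a}  FIRST[B]={a,c}  FIRST[C]={a,c}

FIRST(B) = ["a", "c"]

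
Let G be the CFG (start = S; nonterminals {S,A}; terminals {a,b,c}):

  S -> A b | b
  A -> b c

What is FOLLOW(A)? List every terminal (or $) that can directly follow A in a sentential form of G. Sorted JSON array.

FIRST iteration:
pass 1:
  A via A→b c: +{b}
  S via S→A b: +{b}
  S: {b}  A: {b}
pass 2: — fixpoint
  S: {b}  A: {b}

Compute FOLLOW by fixpoint:
seed FOLLOW(S) with $
[1]
  S→A b: FOLLOW(A) ⊇ FIRST(b) = {b}; new: +{b}
  FOLLOW[S]={$}  FOLLOW[A]={b}
[2] done
  FOLLOW[S]={$}  FOLLOW[A]={b}

FOLLOW(A) = ["b"]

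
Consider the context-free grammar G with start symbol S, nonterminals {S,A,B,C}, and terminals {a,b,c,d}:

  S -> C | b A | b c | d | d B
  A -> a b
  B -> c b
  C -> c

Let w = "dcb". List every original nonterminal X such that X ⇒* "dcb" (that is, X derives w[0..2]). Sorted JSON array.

Convert to CNF:
  S -> T1 A | T1 T2 | T3 B | c | d
  A -> T0 T1
  B -> T2 T1
  C -> c
  T0 -> a
  T1 -> b
  T2 -> c
  T3 -> d

CYK table (by increasing span), restricted to cells inside w[0..2]:
  T[0,0] 'd' = {S,T3}  orig:{S}
  T[1,1] 'c' = {C,S,T2}  orig:{C,S}
  T[2,2] 'b' = {T1}  orig:{}
  T[0,1] 'dc' = ∅
  T[1,2] 'cb' = {B}
  T[0,2] 'dcb' = {S}

Original NTs in T[0,2] deriving "dcb": ["S"]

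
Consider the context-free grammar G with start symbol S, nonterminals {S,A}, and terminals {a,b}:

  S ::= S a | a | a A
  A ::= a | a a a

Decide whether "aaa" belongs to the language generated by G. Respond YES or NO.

CNF form of G:
  S -> S T0 | T0 A | a
  A -> T0 X1 | a
  T0 -> a
  X1 -> T0 T0

Fill CYK table bottom-up:
  T[0,0] 'a' = {A,S,T0}  orig:{A,S}
  T[1,1] 'a' = {A,S,T0}  orig:{A,S}
  T[2,2] 'a' = {A,S,T0}  orig:{A,S}
  T[0,1] 'aa' = {S,X1}  orig:{S}
  T[1,2] 'aa' = {S,X1}  orig:{S}
  T[0,2] 'aaa' = {A,S}

S ∈ T[0,2] ⇒ YES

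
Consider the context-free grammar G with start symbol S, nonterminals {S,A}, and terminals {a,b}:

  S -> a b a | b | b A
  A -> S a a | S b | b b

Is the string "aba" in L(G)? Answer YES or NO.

Convert to CNF:
  S -> T0 X3 | T1 A | b
  A -> S T1 | S X2 | T1 T1
  T0 -> a
  T1 -> b
  X2 -> T0 T0
  X3 -> T1 T0

CYK fill:
  T[0,0] 'a' = {T0}  orig:{}
  T[1,1] 'b' = {S,T1}  orig:{S}
  T[2,2] 'a' = {T0}  orig:{}
  T[0,1] 'ab' = ∅
  T[1,2] 'ba' = {X3}  orig:{}
  T[0,2] 'aba' = {S}

S ∈ T[0,2] ⇒ YES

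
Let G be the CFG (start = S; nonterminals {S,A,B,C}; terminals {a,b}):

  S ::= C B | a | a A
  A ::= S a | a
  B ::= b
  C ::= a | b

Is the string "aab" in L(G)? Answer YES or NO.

CNF form of G:
  S -> C B | T0 A | a
  A -> S T0 | a
  B -> b
  C -> a | b
  T0 -> a

CYK table (by increasing span):
  [0..0]={A,C,S,T0}  "a"  orig:{A,C,S}
  [1..1]={A,C,S,T0}  "a"  orig:{A,C,S}
  [2..2]={B,C}  "b"
  [0..1]={A,S}  "aa"
  [1..2]={S}  "ab"
  [0..2]=∅  "aab"

S ∉ T[0,2] ⇒ NO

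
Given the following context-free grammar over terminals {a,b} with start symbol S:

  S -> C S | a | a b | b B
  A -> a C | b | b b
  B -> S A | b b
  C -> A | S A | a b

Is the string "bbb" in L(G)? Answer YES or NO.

Convert to CNF:
  S -> C S | T0 T1 | T1 B | a
  A -> T0 C | T1 T1 | b
  B -> S A | T1 T1
  C -> S A | T0 C | T0 T1 | T1 T1 | b
  T0 -> a
  T1 -> b

CYK fill:
  cell(0,0) b: {A,C,T1}  orig:{A,C}
  cell(1,1) b: {A,C,T1}  orig:{A,C}
  cell(2,2) b: {A,C,T1}  orig:{A,C}
  cell(0,1) bb: {A,B,C}
  cell(1,2) bb: {A,B,C}
  cell(0,2) bbb: {S}

S ∈ T[0,2] ⇒ YES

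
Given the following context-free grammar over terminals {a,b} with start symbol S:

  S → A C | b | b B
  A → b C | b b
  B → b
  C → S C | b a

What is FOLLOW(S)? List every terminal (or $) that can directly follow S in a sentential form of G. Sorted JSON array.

FIRST iteration:
round 1:
  A via A→b C: +{b}
  B via B→b: +{b}
  C via C→b a: +{b}
  S via S→A C: +{b}
  S: {b}  A: {b}  B: {b}  C: {b}
round 2: (no change)
  S: {b}  A: {b}  B: {b}  C: {b}

FOLLOW iteration:
FOLLOW(S) := {$}
iter 1:
  C→S C: FOLLOW(S) ⊇ FIRST(C) = {b}; new: +{b}
  S→A C: FOLLOW(A) ⊇ FIRST(C) = {b}; new: +{b}
  S→A C: FOLLOW(C) ⊇ FOLLOW(S) ⊇ {$,b}; new: +{$,b}
  S→b B: FOLLOW(B) ⊇ FOLLOW(S) ⊇ {$,b}; new: +{$,b}
  FOLLOW[S]={$,b}  FOLLOW[A]={b}  FOLLOW[B]={$,b}  FOLLOW[C]={$,b}
iter 2: — fixpoint
  FOLLOW[S]={$,b}  FOLLOW[A]={b}  FOLLOW[B]={$,b}  FOLLOW[C]={$,b}

FOLLOW(S) = ["$", "b"]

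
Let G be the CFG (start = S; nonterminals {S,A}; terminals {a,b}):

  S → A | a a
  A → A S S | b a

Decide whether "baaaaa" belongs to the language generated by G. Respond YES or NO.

Convert to CNF:
  S -> A X3 | T0 T1 | T1 T1
  A -> A X2 | T0 T1
  T0 -> b
  T1 -> a
  X2 -> S S
  X3 -> S S

CYK table (by increasing span):
  T[0,0] 'b' = {T0}  orig:{}
  T[1,1] 'a' = {T1}  orig:{}
  T[2,2] 'a' = {T1}  orig:{}
  T[3,3] 'a' = {T1}  orig:{}
  T[4,4] 'a' = {T1}  orig:{}
  T[5,5] 'a' = {T1}  orig:{}
  T[0,1] 'ba' = {A,S}
  T[1,2] 'aa' = {S}
  T[2,3] 'aa' = {S}
  T[3,4] 'aa' = {S}
  T[4,5] 'aa' = {S}
  T[0,2] 'baa' = ∅
  T[1,3] 'aaa' = ∅
  T[2,4] 'aaa' = ∅
  T[3,5] 'aaa' = ∅
  T[0,3] 'baaa' = {X2,X3}  orig:{}
  T[1,4] 'aaaa' = {X2,X3}  orig:{}
  T[2,5] 'aaaa' = {X2,X3}  orig:{}
  T[0,4] 'baaaa' = ∅
  T[1,5] 'aaaaa' = ∅
  T[0,5] 'baaaaa' = {A,S}

S ∈ T[0,5] ⇒ YES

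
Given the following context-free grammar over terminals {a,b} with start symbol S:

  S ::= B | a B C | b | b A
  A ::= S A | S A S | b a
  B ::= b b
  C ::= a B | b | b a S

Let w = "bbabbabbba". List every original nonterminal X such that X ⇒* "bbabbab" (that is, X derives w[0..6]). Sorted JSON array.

CNF form of G:
  S -> T0 A | T0 T0 | T1 X4 | b
  A -> S A | S X2 | T0 T1
  B -> T0 T0
  C -> T0 X3 | T1 B | b
  T0 -> b
  T1 -> a
  X2 -> A S
  X3 -> T1 S
  X4 -> B C

CYK fill — only the sub-triangle for w[0..6]:
  cell(0,0) b: {C,S,T0}  orig:{C,S}
  cell(1,1) b: {C,S,T0}  orig:{C,S}
  cell(2,2) a: {T1}  orig:{}
  cell(3,3) b: {C,S,T0}  orig:{C,S}
  cell(4,4) b: {C,S,T0}  orig:{C,S}
  cell(5,5) a: {T1}  orig:{}
  cell(6,6) b: {C,S,T0}  orig:{C,S}
  cell(0,1) bb: {B,S}
  cell(1,2) ba: {A}
  cell(2,3) ab: {X3}  orig:{}
  cell(3,4) bb: {B,S}
  cell(4,5) ba: {A}
  cell(5,6) ab: {X3}  orig:{}
  cell(0,2) bba: {A,S}
  cell(1,3) bab: {C,X2}  orig:{C}
  cell(2,4) abb: {C,X3}  orig:{C}
  cell(3,5) bba: {A,S}
  cell(4,6) bab: {C,X2}  orig:{C}
  cell(0,3) bbab: {A,X2}  orig:{A}
  cell(1,4) babb: {C,X2}  orig:{C}
  cell(2,5) abba: {X3}  orig:{}
  cell(3,6) bbab: {A,X2}  orig:{A}
  cell(0,4) bbabb: {A,X2,X4}  orig:{A}
  cell(1,5) babba: {C,X2}  orig:{C}
  cell(2,6) abbab: ∅
  cell(0,5) bbabba: {A,X2}  orig:{A}
  cell(1,6) babbab: ∅
  cell(0,6) bbabbab: {A,X2}  orig:{A}

Original NTs in T[0,6] deriving "bbabbab": ["A"]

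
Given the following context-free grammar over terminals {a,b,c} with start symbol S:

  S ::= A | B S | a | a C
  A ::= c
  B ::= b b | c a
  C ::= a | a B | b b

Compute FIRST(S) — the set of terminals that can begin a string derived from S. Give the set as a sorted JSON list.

FIRST sets, iterate to fixpoint:
pass 1:
  A via A→c: +{c}
  B via B→b b: +{b}
  B via B→c a: +{c}
  C via C→a: +{a}
  C via C→b b: +{b}
  S via S→A: +{c}
  S via S→B S: +{b}
  S via S→a: +{a}
  FIRST(S)={a,b,c}  FIRST(A)={c}  FIRST(B)={b,c}  FIRST(C)={a,b}
pass 2: (no change)
  FIRST(S)={a,b,c}  FIRST(A)={c}  FIRST(B)={b,c}  FIRST(C)={a,b}

FIRST(S) = ["a", "b", "c"]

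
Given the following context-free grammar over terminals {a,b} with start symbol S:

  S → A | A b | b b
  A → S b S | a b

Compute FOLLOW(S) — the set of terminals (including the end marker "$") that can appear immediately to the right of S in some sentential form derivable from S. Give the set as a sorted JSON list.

FIRST sets, iterate to fixpoint:
round 1:
  A via A→a b: +{a}
  S via S→A: +{a}
  S via S→b b: +{b}
  FIRST(S)={a,b}  FIRST(A)={a}
round 2:
  A via A→S b S: +{b}
  FIRST(S)={a,b}  FIRST(A)={a,b}
round 3: (no change)
  FIRST(S)={a,b}  FIRST(A)={a,b}

Compute FOLLOW by fixpoint:
initialize: $ ∈ FOLLOW(S)
pass 1:
  A→S b S: FOLLOW(S) ⊇ FIRST(b) = {b}; new: +{b}
  S→A: FOLLOW(A) ⊇ FOLLOW(S) ⊇ {$,b}; new: +{$,b}
  FOLLOW[S]={$,b}  FOLLOW[A]={$,b}
pass 2: (stable)
  FOLLOW[S]={$,b}  FOLLOW[A]={$,b}

FOLLOW(S) = ["$", "b"]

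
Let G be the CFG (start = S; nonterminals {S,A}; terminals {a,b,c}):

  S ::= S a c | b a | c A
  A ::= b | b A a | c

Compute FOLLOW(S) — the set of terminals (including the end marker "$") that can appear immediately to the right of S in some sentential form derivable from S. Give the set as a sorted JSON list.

FIRST iteration:
iter 1:
  A via A→b: +{b}
  A via A→c: +{c}
  S via S→b a: +{b}
  S via S→c A: +{c}
  FIRST(S)={b,c}  FIRST(A)={b,c}
iter 2: (stable)
  FIRST(S)={b,c}  FIRST(A)={b,c}

FOLLOW iteration:
seed FOLLOW(S) with $
pass 1:
  A→b A a: FOLLOW(A) ⊇ FIRST(a) = {a}; new: +{a}
  S→S a c: FOLLOW(S) ⊇ FIRST(a) = {a}; new: +{a}
  S→c A: FOLLOW(A) ⊇ FOLLOW(S) ⊇ {$,a}; new: +{$}
  S: {$,a}  A: {$,a}
pass 2: done
  S: {$,a}  A: {$,a}

FOLLOW(S) = ["$", "a"]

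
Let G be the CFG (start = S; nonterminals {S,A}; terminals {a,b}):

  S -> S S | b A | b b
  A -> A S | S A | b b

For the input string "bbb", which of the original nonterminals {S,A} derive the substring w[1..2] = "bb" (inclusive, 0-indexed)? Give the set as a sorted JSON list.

CNF form of G:
  S -> S S | T0 A | T0 T0
  A -> A S | S A | T0 T0
  T0 -> b

CYK fill — only the sub-triangle for w[1..2]:
  T[1,1] 'b' = {T0}  orig:{}
  T[2,2] 'b' = {T0}  orig:{}
  T[1,2] 'bb' = {A,S}

Original NTs in T[1,2] deriving "bb": ["A", "S"]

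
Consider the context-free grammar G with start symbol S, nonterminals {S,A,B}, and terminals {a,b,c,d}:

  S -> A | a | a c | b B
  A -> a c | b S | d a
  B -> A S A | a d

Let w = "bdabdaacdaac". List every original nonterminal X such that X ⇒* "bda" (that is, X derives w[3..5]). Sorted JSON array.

CNF form of G:
  S -> T0 T1 | T2 B | T2 S | T3 T0 | a
  A -> T0 T1 | T2 S | T3 T0
  B -> A X4 | T0 T3
  T0 -> a
  T1 -> c
  T2 -> b
  T3 -> d
  X4 -> S A

Fill CYK table bottom-up (cells [i..j] with 3 ≤ i ≤ j ≤ 5 only):
  T[3,3] 'b' = {T2}  orig:{}
  T[4,4] 'd' = {T3}  orig:{}
  T[5,5] 'a' = {S,T0}  orig:{S}
  T[3,4] 'bd' = ∅
  T[4,5] 'da' = {A,S}
  T[3,5] 'bda' = {A,S}

Original NTs in T[3,5] deriving "bda": ["A", "S"]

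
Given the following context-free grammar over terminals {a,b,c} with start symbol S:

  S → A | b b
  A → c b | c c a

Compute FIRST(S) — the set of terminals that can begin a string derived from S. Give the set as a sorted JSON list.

FIRST sets, iterate to fixpoint:
round 1:
  A via A→c b: +{c}
  S via S→A: +{c}
  S via S→b b: +{b}
  FIRST(S)={b,c}  FIRST(A)={c}
round 2: done
  FIRST(S)={b,c}  FIRST(A)={c}

FIRST(S) = ["b", "c"]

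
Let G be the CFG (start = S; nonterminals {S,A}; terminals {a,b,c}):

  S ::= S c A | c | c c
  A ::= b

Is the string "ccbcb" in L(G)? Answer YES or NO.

Convert to CNF:
  S -> S X1 | T0 T0 | c
  A -> b
  T0 -> c
  X1 -> T0 A

CYK fill:
  cell(0,0) c: {S,T0}  orig:{S}
  cell(1,1) c: {S,T0}  orig:{S}
  cell(2,2) b: {A}
  cell(3,3) c: {S,T0}  orig:{S}
  cell(4,4) b: {A}
  cell(0,1) cc: {S}
  cell(1,2) cb: {X1}  orig:{}
  cell(2,3) bc: ∅
  cell(3,4) cb: {X1}  orig:{}
  cell(0,2) ccb: {S}
  cell(1,3) cbc: ∅
  cell(2,4) bcb: ∅
  cell(0,3) ccbc: ∅
  cell(1,4) cbcb: ∅
  cell(0,4) ccbcb: {S}

S ∈ T[0,4] ⇒ YES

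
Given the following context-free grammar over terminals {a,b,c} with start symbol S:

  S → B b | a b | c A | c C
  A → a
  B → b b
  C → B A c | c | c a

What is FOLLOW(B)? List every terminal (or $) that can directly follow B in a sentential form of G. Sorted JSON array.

FIRST iteration:
iter 1:
  A via A→a: +{a}
  B via B→b b: +{b}
  C via C→B A c: +{b}
  C via C→c: +{c}
  S via S→B b: +{b}
  S via S→a b: +{a}
  S via S→c A: +{c}
  FIRST[S]={a,b,c}  FIRST[A]={a}  FIRST[B]={b}  FIRST[C]={b,c}
iter 2: — fixpoint
  FIRST[S]={a,b,c}  FIRST[A]={a}  FIRST[B]={b}  FIRST[C]={b,c}

FOLLOW iteration:
FOLLOW(S) := {$}
iter 1:
  C→B A c: FOLLOW(B) ⊇ FIRST(A) = {a}; new: +{a}
  C→B A c: FOLLOW(A) ⊇ FIRST(c) = {c}; new: +{c}
  S→B b: FOLLOW(B) ⊇ FIRST(b) = {b}; new: +{b}
  S→c A: FOLLOW(A) ⊇ FOLLOW(S) ⊇ {$}; new: +{$}
  S→c C: FOLLOW(C) ⊇ FOLLOW(S) ⊇ {$}; new: +{$}
  FOLLOW[S]={$}  FOLLOW[A]={$,c}  FOLLOW[B]={a,b}  FOLLOW[C]={$}
iter 2: — fixpoint
  FOLLOW[S]={$}  FOLLOW[A]={$,c}  FOLLOW[B]={a,b}  FOLLOW[C]={$}

FOLLOW(B) = ["a", "b"]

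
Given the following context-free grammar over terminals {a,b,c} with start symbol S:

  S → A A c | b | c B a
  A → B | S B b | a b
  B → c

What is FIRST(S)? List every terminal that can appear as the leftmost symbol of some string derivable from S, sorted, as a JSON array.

FIRST iteration:
iter 1:
  A via A→a b: +{a}
  B via B→c: +{c}
  S via S→A A c: +{a}
  S via S→b: +{b}
  S via S→c B a: +{c}
  S: {a,b,c}  A: {a}  B: {c}
iter 2:
  A via A→B: +{c}
  A via A→S B b: +{b}
  S: {a,b,c}  A: {a,b,c}  B: {c}
iter 3: done
  S: {a,b,c}  A: {a,b,c}  B: {c}

FIRST(S) = ["a", "b", "c"]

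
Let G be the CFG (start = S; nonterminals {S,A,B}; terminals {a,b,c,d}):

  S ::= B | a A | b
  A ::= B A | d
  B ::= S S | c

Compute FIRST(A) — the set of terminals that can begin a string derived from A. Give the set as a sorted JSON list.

Compute FIRST by fixpoint:
iter 1:
  A via A→d: +{d}
  B via B→c: +{c}
  S via S→B: +{c}
  S via S→a A: +{a}
  S via S→b: +{b}
  FIRST(S)={a,b,c}  FIRST(A)={d}  FIRST(B)={c}
iter 2:
  A via A→B A: +{c}
  B via B→S S: +{a,b}
  FIRST(S)={a,b,c}  FIRST(A)={c,d}  FIRST(B)={a,b,c}
iter 3:
  A via A→B A: +{a,b}
  FIRST(S)={a,b,c}  FIRST(A)={a,b,c,d}  FIRST(B)={a,b,c}
iter 4: done
  FIRST(S)={a,b,c}  FIRST(A)={a,b,c,d}  FIRST(B)={a,b,c}

FIRST(A) = ["a", "b", "c", "d"]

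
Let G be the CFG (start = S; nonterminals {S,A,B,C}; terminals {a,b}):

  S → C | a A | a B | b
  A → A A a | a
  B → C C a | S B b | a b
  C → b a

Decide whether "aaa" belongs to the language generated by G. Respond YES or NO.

Convert to CNF:
  S -> T0 A | T0 B | T1 T0 | b
  A -> A X2 | a
  B -> C X3 | S X4 | T0 T1
  C -> T1 T0
  T0 -> a
  T1 -> b
  X2 -> A T0
  X3 -> C T0
  X4 -> B T1

Fill CYK table bottom-up:
  T[0,0] 'a' = {A,T0}  orig:{A}
  T[1,1] 'a' = {A,T0}  orig:{A}
  T[2,2] 'a' = {A,T0}  orig:{A}
  T[0,1] 'aa' = {S,X2}  orig:{S}
  T[1,2] 'aa' = {S,X2}  orig:{S}
  T[0,2] 'aaa' = {A}

S ∉ T[0,2] ⇒ NO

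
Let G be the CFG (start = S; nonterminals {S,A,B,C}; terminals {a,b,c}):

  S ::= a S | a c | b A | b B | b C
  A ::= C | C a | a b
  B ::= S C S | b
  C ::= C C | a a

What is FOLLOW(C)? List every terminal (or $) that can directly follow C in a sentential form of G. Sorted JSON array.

FIRST iteration:
[1]
  A via A→a b: +{a}
  B via B→b: +{b}
  C via C→a a: +{a}
  S via S→a S: +{a}
  S via S→b A: +{b}
  FIRST(S)={a,b}  FIRST(A)={a}  FIRST(B)={b}  FIRST(C)={a}
[2]
  B via B→S C S: +{a}
  FIRST(S)={a,b}  FIRST(A)={a}  FIRST(B)={a,b}  FIRST(C)={a}
[3] done
  FIRST(S)={a,b}  FIRST(A)={a}  FIRST(B)={a,b}  FIRST(C)={a}

FOLLOW sets:
FOLLOW(S) := {$}
pass 1:
  A→C a: FOLLOW(C) ⊇ FIRST(a) = {a}; new: +{a}
  B→S C S: FOLLOW(S) ⊇ FIRST(C) = {a}; new: +{a}
  B→S C S: FOLLOW(C) ⊇ FIRST(S) = {a,b}; new: +{b}
  S→b A: FOLLOW(A) ⊇ FOLLOW(S) ⊇ {$,a}; new: +{$,a}
  S→b B: FOLLOW(B) ⊇ FOLLOW(S) ⊇ {$,a}; new: +{$,a}
  S→b C: FOLLOW(C) ⊇ FOLLOW(S) ⊇ {$,a}; new: +{$}
  FOLLOW[S]={$,a}  FOLLOW[A]={$,a}  FOLLOW[B]={$,a}  FOLLOW[C]={$,a,b}
pass 2: — fixpoint
  FOLLOW[S]={$,a}  FOLLOW[A]={$,a}  FOLLOW[B]={$,a}  FOLLOW[C]={$,a,b}

FOLLOW(C) = ["$", "a", "b"]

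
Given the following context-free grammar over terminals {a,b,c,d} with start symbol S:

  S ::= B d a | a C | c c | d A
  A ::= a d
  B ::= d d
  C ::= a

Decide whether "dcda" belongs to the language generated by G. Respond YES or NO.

Convert to CNF:
  S -> B X3 | T0 C | T1 A | T2 T2
  A -> T0 T1
  B -> T1 T1
  C -> a
  T0 -> a
  T1 -> d
  T2 -> c
  X3 -> T1 T0

CYK table (by increasing span):
  cell(0,0) d: {T1}  orig:{}
  cell(1,1) c: {T2}  orig:{}
  cell(2,2) d: {T1}  orig:{}
  cell(3,3) a: {C,T0}  orig:{C}
  cell(0,1) dc: ∅
  cell(1,2) cd: ∅
  cell(2,3) da: {X3}  orig:{}
  cell(0,2) dcd: ∅
  cell(1,3) cda: ∅
  cell(0,3) dcda: ∅

S ∉ T[0,3] ⇒ NO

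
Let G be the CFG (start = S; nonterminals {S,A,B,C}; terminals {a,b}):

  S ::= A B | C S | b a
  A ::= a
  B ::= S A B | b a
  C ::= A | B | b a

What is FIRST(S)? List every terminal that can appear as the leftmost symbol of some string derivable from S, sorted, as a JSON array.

FIRST sets, iterate to fixpoint:
[1]
  A via A→a: +{a}
  B via B→b a: +{b}
  C via C→A: +{a}
  C via C→B: +{b}
  S via S→A B: +{a}
  S via S→C S: +{b}
  FIRST(S)={a,b}  FIRST(A)={a}  FIRST(B)={b}  FIRST(C)={a,b}
[2]
  B via B→S A B: +{a}
  FIRST(S)={a,b}  FIRST(A)={a}  FIRST(B)={a,b}  FIRST(C)={a,b}
[3] — fixpoint
  FIRST(S)={a,b}  FIRST(A)={a}  FIRST(B)={a,b}  FIRST(C)={a,b}

FIRST(S) = ["a", "b"]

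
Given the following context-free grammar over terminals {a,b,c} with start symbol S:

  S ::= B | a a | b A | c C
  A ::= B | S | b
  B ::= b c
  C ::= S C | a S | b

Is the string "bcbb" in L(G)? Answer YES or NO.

CNF form of G:
  S -> T0 T0 | T1 A | T1 T2 | T2 C
  A -> T0 T0 | T1 A | T1 T2 | T2 C | b
  B -> T1 T2
  C -> S C | T0 S | b
  T0 -> a
  T1 -> b
  T2 -> c

CYK fill:
  cell(0,0) b: {A,C,T1}  orig:{A,C}
  cell(1,1) c: {T2}  orig:{}
  cell(2,2) b: {A,C,T1}  orig:{A,C}
  cell(3,3) b: {A,C,T1}  orig:{A,C}
  cell(0,1) bc: {A,B,S}
  cell(1,2) cb: {A,S}
  cell(2,3) bb: {A,S}
  cell(0,2) bcb: {A,C,S}
  cell(1,3) cbb: {C}
  cell(0,3) bcbb: {C}

S ∉ T[0,3] ⇒ NO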